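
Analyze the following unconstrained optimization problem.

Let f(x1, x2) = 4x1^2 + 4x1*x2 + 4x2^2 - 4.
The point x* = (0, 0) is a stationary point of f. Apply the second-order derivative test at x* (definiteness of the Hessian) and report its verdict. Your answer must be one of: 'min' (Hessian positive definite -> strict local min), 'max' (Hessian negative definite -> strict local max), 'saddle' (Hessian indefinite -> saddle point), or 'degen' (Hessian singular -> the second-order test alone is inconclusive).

Compute the Hessian H = grad^2 f:
  H = [[8, 4], [4, 8]]
Verify stationarity: grad f(x*) = H x* + g = (0, 0).
Eigenvalues of H: 4, 12.
Both eigenvalues > 0, so H is positive definite -> x* is a strict local min.

min


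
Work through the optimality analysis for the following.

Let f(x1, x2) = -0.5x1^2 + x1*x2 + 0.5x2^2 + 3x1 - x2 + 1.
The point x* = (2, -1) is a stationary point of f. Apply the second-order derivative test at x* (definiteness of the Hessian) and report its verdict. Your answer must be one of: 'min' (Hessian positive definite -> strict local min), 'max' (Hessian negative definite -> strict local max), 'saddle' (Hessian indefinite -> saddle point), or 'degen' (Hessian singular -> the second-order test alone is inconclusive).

Compute the Hessian H = grad^2 f:
  H = [[-1, 1], [1, 1]]
Verify stationarity: grad f(x*) = H x* + g = (0, 0).
Eigenvalues of H: -1.4142, 1.4142.
Eigenvalues have mixed signs, so H is indefinite -> x* is a saddle point.

saddle


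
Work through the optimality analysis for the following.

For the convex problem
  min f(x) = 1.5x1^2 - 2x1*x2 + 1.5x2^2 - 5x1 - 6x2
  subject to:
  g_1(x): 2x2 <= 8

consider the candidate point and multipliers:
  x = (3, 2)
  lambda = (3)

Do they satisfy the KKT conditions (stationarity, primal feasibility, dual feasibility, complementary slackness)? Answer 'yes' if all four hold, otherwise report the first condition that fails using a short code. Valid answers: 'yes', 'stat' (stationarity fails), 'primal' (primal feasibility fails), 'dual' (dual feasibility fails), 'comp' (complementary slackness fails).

Gradient of f: grad f(x) = Q x + c = (0, -6)
Constraint values g_i(x) = a_i^T x - b_i:
  g_1((3, 2)) = -4
Stationarity residual: grad f(x) + sum_i lambda_i a_i = (0, 0)
  -> stationarity OK
Primal feasibility (all g_i <= 0): OK
Dual feasibility (all lambda_i >= 0): OK
Complementary slackness (lambda_i * g_i(x) = 0 for all i): FAILS

Verdict: the first failing condition is complementary_slackness -> comp.

comp


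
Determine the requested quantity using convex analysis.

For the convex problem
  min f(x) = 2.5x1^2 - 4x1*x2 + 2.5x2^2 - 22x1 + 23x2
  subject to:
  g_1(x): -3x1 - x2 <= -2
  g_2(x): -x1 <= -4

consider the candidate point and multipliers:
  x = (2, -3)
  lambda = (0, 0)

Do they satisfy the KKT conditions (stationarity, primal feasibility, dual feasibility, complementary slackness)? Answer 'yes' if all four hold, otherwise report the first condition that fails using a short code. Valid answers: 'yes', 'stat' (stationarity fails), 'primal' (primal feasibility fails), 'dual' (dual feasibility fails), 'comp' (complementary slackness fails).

Gradient of f: grad f(x) = Q x + c = (0, 0)
Constraint values g_i(x) = a_i^T x - b_i:
  g_1((2, -3)) = -1
  g_2((2, -3)) = 2
Stationarity residual: grad f(x) + sum_i lambda_i a_i = (0, 0)
  -> stationarity OK
Primal feasibility (all g_i <= 0): FAILS
Dual feasibility (all lambda_i >= 0): OK
Complementary slackness (lambda_i * g_i(x) = 0 for all i): OK

Verdict: the first failing condition is primal_feasibility -> primal.

primal


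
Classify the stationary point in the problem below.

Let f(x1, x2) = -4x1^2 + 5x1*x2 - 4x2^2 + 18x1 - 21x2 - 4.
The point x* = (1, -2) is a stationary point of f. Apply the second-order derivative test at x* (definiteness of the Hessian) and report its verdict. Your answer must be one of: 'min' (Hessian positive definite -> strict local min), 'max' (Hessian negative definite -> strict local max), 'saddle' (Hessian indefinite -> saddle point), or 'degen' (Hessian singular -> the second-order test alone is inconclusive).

Compute the Hessian H = grad^2 f:
  H = [[-8, 5], [5, -8]]
Verify stationarity: grad f(x*) = H x* + g = (0, 0).
Eigenvalues of H: -13, -3.
Both eigenvalues < 0, so H is negative definite -> x* is a strict local max.

max


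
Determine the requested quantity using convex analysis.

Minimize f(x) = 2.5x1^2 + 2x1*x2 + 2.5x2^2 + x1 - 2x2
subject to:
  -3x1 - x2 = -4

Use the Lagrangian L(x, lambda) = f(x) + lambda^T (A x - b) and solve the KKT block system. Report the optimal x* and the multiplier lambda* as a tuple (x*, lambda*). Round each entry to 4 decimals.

Form the Lagrangian:
  L(x, lambda) = (1/2) x^T Q x + c^T x + lambda^T (A x - b)
Stationarity (grad_x L = 0): Q x + c + A^T lambda = 0.
Primal feasibility: A x = b.

This gives the KKT block system:
  [ Q   A^T ] [ x     ]   [-c ]
  [ A    0  ] [ lambda ] = [ b ]

Solving the linear system:
  x*      = (1.1842, 0.4474)
  lambda* = (2.6053)
  f(x*)   = 5.3553

x* = (1.1842, 0.4474), lambda* = (2.6053)


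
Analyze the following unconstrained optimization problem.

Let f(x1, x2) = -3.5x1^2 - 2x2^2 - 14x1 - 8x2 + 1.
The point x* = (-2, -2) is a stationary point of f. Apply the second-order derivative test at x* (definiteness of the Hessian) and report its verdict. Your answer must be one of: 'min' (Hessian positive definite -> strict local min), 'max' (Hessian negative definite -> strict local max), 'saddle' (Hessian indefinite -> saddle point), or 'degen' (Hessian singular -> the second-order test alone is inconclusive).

Compute the Hessian H = grad^2 f:
  H = [[-7, 0], [0, -4]]
Verify stationarity: grad f(x*) = H x* + g = (0, 0).
Eigenvalues of H: -7, -4.
Both eigenvalues < 0, so H is negative definite -> x* is a strict local max.

max


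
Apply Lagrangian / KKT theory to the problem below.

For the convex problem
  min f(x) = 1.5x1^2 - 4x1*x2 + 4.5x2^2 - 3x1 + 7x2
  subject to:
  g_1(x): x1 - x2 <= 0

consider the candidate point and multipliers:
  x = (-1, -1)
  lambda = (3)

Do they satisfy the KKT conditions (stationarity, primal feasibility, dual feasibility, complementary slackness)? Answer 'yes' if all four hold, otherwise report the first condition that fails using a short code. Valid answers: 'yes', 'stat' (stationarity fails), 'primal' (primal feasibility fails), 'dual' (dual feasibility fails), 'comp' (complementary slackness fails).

Gradient of f: grad f(x) = Q x + c = (-2, 2)
Constraint values g_i(x) = a_i^T x - b_i:
  g_1((-1, -1)) = 0
Stationarity residual: grad f(x) + sum_i lambda_i a_i = (1, -1)
  -> stationarity FAILS
Primal feasibility (all g_i <= 0): OK
Dual feasibility (all lambda_i >= 0): OK
Complementary slackness (lambda_i * g_i(x) = 0 for all i): OK

Verdict: the first failing condition is stationarity -> stat.

stat


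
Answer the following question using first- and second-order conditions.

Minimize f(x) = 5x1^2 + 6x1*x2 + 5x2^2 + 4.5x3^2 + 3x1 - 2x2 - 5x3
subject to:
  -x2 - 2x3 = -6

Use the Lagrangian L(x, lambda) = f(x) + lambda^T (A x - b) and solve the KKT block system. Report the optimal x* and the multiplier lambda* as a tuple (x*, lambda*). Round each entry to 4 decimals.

Form the Lagrangian:
  L(x, lambda) = (1/2) x^T Q x + c^T x + lambda^T (A x - b)
Stationarity (grad_x L = 0): Q x + c + A^T lambda = 0.
Primal feasibility: A x = b.

This gives the KKT block system:
  [ Q   A^T ] [ x     ]   [-c ]
  [ A    0  ] [ lambda ] = [ b ]

Solving the linear system:
  x*      = (-1.3266, 1.711, 2.1445)
  lambda* = (7.1503)
  f(x*)   = 12.3887

x* = (-1.3266, 1.711, 2.1445), lambda* = (7.1503)


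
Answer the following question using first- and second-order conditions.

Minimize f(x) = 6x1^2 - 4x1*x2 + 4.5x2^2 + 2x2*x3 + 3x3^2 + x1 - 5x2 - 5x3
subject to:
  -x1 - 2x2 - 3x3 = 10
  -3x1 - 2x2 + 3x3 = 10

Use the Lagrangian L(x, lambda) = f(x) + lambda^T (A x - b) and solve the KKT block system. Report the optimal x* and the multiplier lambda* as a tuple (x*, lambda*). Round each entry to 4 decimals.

Form the Lagrangian:
  L(x, lambda) = (1/2) x^T Q x + c^T x + lambda^T (A x - b)
Stationarity (grad_x L = 0): Q x + c + A^T lambda = 0.
Primal feasibility: A x = b.

This gives the KKT block system:
  [ Q   A^T ] [ x     ]   [-c ]
  [ A    0  ] [ lambda ] = [ b ]

Solving the linear system:
  x*      = (-2.3294, -2.6706, -0.7765)
  lambda* = (-7.8176, -2.8176)
  f(x*)   = 60.6294

x* = (-2.3294, -2.6706, -0.7765), lambda* = (-7.8176, -2.8176)


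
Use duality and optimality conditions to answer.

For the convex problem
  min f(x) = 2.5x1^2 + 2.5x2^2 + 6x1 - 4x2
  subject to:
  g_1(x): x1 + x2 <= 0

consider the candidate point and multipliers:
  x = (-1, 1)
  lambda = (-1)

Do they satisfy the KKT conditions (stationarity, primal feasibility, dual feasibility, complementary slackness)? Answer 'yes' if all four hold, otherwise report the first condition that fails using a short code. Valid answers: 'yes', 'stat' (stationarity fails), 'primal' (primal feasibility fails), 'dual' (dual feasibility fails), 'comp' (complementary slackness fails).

Gradient of f: grad f(x) = Q x + c = (1, 1)
Constraint values g_i(x) = a_i^T x - b_i:
  g_1((-1, 1)) = 0
Stationarity residual: grad f(x) + sum_i lambda_i a_i = (0, 0)
  -> stationarity OK
Primal feasibility (all g_i <= 0): OK
Dual feasibility (all lambda_i >= 0): FAILS
Complementary slackness (lambda_i * g_i(x) = 0 for all i): OK

Verdict: the first failing condition is dual_feasibility -> dual.

dual


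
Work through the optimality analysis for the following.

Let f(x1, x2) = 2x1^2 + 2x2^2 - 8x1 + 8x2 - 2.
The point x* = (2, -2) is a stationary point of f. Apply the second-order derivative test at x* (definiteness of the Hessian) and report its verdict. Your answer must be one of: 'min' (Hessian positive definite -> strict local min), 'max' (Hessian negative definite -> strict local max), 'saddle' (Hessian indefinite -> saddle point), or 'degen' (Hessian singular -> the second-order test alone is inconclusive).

Compute the Hessian H = grad^2 f:
  H = [[4, 0], [0, 4]]
Verify stationarity: grad f(x*) = H x* + g = (0, 0).
Eigenvalues of H: 4, 4.
Both eigenvalues > 0, so H is positive definite -> x* is a strict local min.

min


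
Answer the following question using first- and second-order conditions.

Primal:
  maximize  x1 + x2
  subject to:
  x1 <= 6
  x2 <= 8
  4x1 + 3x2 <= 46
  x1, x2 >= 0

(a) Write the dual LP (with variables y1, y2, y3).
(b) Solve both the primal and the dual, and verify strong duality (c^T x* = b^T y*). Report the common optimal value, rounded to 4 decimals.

The standard primal-dual pair for 'max c^T x s.t. A x <= b, x >= 0' is:
  Dual:  min b^T y  s.t.  A^T y >= c,  y >= 0.

So the dual LP is:
  minimize  6y1 + 8y2 + 46y3
  subject to:
    y1 + 4y3 >= 1
    y2 + 3y3 >= 1
    y1, y2, y3 >= 0

Solving the primal: x* = (5.5, 8).
  primal value c^T x* = 13.5.
Solving the dual: y* = (0, 0.25, 0.25).
  dual value b^T y* = 13.5.
Strong duality: c^T x* = b^T y*. Confirmed.

13.5


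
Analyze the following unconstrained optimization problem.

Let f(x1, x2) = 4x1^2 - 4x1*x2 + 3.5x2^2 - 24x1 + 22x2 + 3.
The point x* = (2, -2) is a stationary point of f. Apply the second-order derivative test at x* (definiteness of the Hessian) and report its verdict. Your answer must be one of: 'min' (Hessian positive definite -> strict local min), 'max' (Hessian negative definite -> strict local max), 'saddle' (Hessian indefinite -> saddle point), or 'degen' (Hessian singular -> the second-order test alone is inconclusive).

Compute the Hessian H = grad^2 f:
  H = [[8, -4], [-4, 7]]
Verify stationarity: grad f(x*) = H x* + g = (0, 0).
Eigenvalues of H: 3.4689, 11.5311.
Both eigenvalues > 0, so H is positive definite -> x* is a strict local min.

min


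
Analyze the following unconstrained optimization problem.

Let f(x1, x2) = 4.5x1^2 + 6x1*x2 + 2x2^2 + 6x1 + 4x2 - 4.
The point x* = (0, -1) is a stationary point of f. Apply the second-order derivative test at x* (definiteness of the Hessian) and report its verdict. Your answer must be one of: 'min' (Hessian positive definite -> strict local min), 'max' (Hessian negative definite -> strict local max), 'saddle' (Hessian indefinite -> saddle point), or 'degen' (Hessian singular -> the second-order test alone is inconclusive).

Compute the Hessian H = grad^2 f:
  H = [[9, 6], [6, 4]]
Verify stationarity: grad f(x*) = H x* + g = (0, 0).
Eigenvalues of H: 0, 13.
H has a zero eigenvalue (singular; positive semidefinite but not definite), so H is neither positive definite, negative definite, nor indefinite. The second-order test alone is inconclusive -> degen.
(Indeed, f is constant along the null direction of H through x*, so x* is not a strict local extremum.)

degen


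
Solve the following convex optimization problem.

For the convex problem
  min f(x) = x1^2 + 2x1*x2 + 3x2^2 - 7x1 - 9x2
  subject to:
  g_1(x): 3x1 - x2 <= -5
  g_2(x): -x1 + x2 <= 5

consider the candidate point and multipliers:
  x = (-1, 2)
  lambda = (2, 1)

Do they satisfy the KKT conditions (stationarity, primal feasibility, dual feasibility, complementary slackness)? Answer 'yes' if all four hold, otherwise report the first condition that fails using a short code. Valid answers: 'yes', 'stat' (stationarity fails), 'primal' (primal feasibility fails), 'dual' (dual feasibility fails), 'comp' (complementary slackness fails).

Gradient of f: grad f(x) = Q x + c = (-5, 1)
Constraint values g_i(x) = a_i^T x - b_i:
  g_1((-1, 2)) = 0
  g_2((-1, 2)) = -2
Stationarity residual: grad f(x) + sum_i lambda_i a_i = (0, 0)
  -> stationarity OK
Primal feasibility (all g_i <= 0): OK
Dual feasibility (all lambda_i >= 0): OK
Complementary slackness (lambda_i * g_i(x) = 0 for all i): FAILS

Verdict: the first failing condition is complementary_slackness -> comp.

comp


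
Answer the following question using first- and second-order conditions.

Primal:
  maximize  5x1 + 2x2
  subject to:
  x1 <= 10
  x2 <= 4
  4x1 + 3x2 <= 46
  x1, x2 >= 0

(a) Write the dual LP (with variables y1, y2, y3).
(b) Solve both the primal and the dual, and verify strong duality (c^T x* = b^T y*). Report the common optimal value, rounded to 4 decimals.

The standard primal-dual pair for 'max c^T x s.t. A x <= b, x >= 0' is:
  Dual:  min b^T y  s.t.  A^T y >= c,  y >= 0.

So the dual LP is:
  minimize  10y1 + 4y2 + 46y3
  subject to:
    y1 + 4y3 >= 5
    y2 + 3y3 >= 2
    y1, y2, y3 >= 0

Solving the primal: x* = (10, 2).
  primal value c^T x* = 54.
Solving the dual: y* = (2.3333, 0, 0.6667).
  dual value b^T y* = 54.
Strong duality: c^T x* = b^T y*. Confirmed.

54


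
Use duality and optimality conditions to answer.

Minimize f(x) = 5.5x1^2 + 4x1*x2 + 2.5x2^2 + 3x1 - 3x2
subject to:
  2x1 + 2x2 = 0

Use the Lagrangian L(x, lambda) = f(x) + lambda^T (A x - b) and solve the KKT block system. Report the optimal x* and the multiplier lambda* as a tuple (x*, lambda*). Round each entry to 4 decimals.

Form the Lagrangian:
  L(x, lambda) = (1/2) x^T Q x + c^T x + lambda^T (A x - b)
Stationarity (grad_x L = 0): Q x + c + A^T lambda = 0.
Primal feasibility: A x = b.

This gives the KKT block system:
  [ Q   A^T ] [ x     ]   [-c ]
  [ A    0  ] [ lambda ] = [ b ]

Solving the linear system:
  x*      = (-0.75, 0.75)
  lambda* = (1.125)
  f(x*)   = -2.25

x* = (-0.75, 0.75), lambda* = (1.125)


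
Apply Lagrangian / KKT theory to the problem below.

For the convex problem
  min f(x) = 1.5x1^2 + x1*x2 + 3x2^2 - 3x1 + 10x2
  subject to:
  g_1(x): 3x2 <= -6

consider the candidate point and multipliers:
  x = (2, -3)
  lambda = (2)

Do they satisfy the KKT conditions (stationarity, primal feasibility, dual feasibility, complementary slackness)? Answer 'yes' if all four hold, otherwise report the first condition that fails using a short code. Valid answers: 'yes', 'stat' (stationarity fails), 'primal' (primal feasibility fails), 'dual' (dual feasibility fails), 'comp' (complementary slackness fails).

Gradient of f: grad f(x) = Q x + c = (0, -6)
Constraint values g_i(x) = a_i^T x - b_i:
  g_1((2, -3)) = -3
Stationarity residual: grad f(x) + sum_i lambda_i a_i = (0, 0)
  -> stationarity OK
Primal feasibility (all g_i <= 0): OK
Dual feasibility (all lambda_i >= 0): OK
Complementary slackness (lambda_i * g_i(x) = 0 for all i): FAILS

Verdict: the first failing condition is complementary_slackness -> comp.

comp


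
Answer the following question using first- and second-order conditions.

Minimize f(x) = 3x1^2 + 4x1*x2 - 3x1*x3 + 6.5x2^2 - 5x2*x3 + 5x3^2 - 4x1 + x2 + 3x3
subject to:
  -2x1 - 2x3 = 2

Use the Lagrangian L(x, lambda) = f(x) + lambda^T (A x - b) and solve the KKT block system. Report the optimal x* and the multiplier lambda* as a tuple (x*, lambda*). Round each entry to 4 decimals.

Form the Lagrangian:
  L(x, lambda) = (1/2) x^T Q x + c^T x + lambda^T (A x - b)
Stationarity (grad_x L = 0): Q x + c + A^T lambda = 0.
Primal feasibility: A x = b.

This gives the KKT block system:
  [ Q   A^T ] [ x     ]   [-c ]
  [ A    0  ] [ lambda ] = [ b ]

Solving the linear system:
  x*      = (-0.1171, -0.3805, -0.8829)
  lambda* = (-1.7878)
  f(x*)   = 0.5073

x* = (-0.1171, -0.3805, -0.8829), lambda* = (-1.7878)


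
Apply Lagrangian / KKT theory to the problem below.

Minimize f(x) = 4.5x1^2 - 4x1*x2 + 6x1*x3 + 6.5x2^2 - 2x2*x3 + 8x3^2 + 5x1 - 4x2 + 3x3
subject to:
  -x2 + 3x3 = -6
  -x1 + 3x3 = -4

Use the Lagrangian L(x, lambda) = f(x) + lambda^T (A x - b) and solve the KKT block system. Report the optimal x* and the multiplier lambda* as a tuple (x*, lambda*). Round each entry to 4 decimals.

Form the Lagrangian:
  L(x, lambda) = (1/2) x^T Q x + c^T x + lambda^T (A x - b)
Stationarity (grad_x L = 0): Q x + c + A^T lambda = 0.
Primal feasibility: A x = b.

This gives the KKT block system:
  [ Q   A^T ] [ x     ]   [-c ]
  [ A    0  ] [ lambda ] = [ b ]

Solving the linear system:
  x*      = (-0.3373, 1.6627, -1.4458)
  lambda* = (21.8554, -13.3614)
  f(x*)   = 32.506

x* = (-0.3373, 1.6627, -1.4458), lambda* = (21.8554, -13.3614)


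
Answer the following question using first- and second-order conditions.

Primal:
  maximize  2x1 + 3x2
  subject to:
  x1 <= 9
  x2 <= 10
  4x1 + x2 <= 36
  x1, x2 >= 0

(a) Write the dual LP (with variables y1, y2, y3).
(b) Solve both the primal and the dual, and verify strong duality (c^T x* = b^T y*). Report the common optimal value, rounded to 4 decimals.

The standard primal-dual pair for 'max c^T x s.t. A x <= b, x >= 0' is:
  Dual:  min b^T y  s.t.  A^T y >= c,  y >= 0.

So the dual LP is:
  minimize  9y1 + 10y2 + 36y3
  subject to:
    y1 + 4y3 >= 2
    y2 + y3 >= 3
    y1, y2, y3 >= 0

Solving the primal: x* = (6.5, 10).
  primal value c^T x* = 43.
Solving the dual: y* = (0, 2.5, 0.5).
  dual value b^T y* = 43.
Strong duality: c^T x* = b^T y*. Confirmed.

43


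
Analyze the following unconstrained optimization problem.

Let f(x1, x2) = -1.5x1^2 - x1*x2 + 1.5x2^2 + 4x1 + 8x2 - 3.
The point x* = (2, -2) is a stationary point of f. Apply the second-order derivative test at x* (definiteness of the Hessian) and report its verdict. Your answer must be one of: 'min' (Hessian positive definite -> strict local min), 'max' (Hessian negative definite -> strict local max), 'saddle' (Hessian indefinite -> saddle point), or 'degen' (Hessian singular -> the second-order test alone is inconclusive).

Compute the Hessian H = grad^2 f:
  H = [[-3, -1], [-1, 3]]
Verify stationarity: grad f(x*) = H x* + g = (0, 0).
Eigenvalues of H: -3.1623, 3.1623.
Eigenvalues have mixed signs, so H is indefinite -> x* is a saddle point.

saddle


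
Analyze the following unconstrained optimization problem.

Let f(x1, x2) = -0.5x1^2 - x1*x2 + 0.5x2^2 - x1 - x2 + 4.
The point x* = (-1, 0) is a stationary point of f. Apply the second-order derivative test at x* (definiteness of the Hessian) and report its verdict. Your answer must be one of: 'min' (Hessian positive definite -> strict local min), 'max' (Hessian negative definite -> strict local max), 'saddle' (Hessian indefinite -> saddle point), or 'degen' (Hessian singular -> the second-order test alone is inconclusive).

Compute the Hessian H = grad^2 f:
  H = [[-1, -1], [-1, 1]]
Verify stationarity: grad f(x*) = H x* + g = (0, 0).
Eigenvalues of H: -1.4142, 1.4142.
Eigenvalues have mixed signs, so H is indefinite -> x* is a saddle point.

saddle


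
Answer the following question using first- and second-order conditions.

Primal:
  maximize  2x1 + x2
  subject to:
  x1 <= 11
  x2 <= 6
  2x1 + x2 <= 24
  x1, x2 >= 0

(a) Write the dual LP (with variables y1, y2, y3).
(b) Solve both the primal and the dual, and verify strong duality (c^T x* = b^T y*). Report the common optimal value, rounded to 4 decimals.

The standard primal-dual pair for 'max c^T x s.t. A x <= b, x >= 0' is:
  Dual:  min b^T y  s.t.  A^T y >= c,  y >= 0.

So the dual LP is:
  minimize  11y1 + 6y2 + 24y3
  subject to:
    y1 + 2y3 >= 2
    y2 + y3 >= 1
    y1, y2, y3 >= 0

Solving the primal: x* = (9, 6).
  primal value c^T x* = 24.
Solving the dual: y* = (0, 0, 1).
  dual value b^T y* = 24.
Strong duality: c^T x* = b^T y*. Confirmed.

24


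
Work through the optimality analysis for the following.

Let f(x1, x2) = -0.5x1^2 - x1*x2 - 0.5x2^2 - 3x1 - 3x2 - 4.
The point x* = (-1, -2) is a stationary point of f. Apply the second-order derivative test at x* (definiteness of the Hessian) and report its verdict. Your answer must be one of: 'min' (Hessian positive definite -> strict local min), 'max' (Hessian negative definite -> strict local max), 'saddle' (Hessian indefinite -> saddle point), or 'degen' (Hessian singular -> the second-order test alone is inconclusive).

Compute the Hessian H = grad^2 f:
  H = [[-1, -1], [-1, -1]]
Verify stationarity: grad f(x*) = H x* + g = (0, 0).
Eigenvalues of H: -2, 0.
H has a zero eigenvalue (singular; negative semidefinite but not definite), so H is neither positive definite, negative definite, nor indefinite. The second-order test alone is inconclusive -> degen.
(Indeed, f is constant along the null direction of H through x*, so x* is not a strict local extremum.)

degen


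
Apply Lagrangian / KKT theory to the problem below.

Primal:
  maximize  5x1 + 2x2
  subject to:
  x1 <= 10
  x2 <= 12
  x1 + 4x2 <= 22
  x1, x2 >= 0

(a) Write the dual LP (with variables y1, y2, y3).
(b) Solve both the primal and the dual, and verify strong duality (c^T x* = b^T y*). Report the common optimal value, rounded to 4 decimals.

The standard primal-dual pair for 'max c^T x s.t. A x <= b, x >= 0' is:
  Dual:  min b^T y  s.t.  A^T y >= c,  y >= 0.

So the dual LP is:
  minimize  10y1 + 12y2 + 22y3
  subject to:
    y1 + y3 >= 5
    y2 + 4y3 >= 2
    y1, y2, y3 >= 0

Solving the primal: x* = (10, 3).
  primal value c^T x* = 56.
Solving the dual: y* = (4.5, 0, 0.5).
  dual value b^T y* = 56.
Strong duality: c^T x* = b^T y*. Confirmed.

56


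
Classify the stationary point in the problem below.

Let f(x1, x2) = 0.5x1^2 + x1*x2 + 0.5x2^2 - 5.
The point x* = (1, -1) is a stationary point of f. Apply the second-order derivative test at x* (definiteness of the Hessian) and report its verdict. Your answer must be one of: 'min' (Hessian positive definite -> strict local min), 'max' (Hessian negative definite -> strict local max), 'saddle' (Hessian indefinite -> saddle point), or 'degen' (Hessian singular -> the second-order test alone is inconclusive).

Compute the Hessian H = grad^2 f:
  H = [[1, 1], [1, 1]]
Verify stationarity: grad f(x*) = H x* + g = (0, 0).
Eigenvalues of H: 0, 2.
H has a zero eigenvalue (singular; positive semidefinite but not definite), so H is neither positive definite, negative definite, nor indefinite. The second-order test alone is inconclusive -> degen.
(Indeed, f is constant along the null direction of H through x*, so x* is not a strict local extremum.)

degen


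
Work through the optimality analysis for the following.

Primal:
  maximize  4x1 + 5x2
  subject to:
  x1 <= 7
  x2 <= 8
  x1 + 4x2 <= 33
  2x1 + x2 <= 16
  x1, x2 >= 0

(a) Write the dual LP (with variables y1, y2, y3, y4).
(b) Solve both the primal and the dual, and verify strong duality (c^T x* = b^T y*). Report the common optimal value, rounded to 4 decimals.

The standard primal-dual pair for 'max c^T x s.t. A x <= b, x >= 0' is:
  Dual:  min b^T y  s.t.  A^T y >= c,  y >= 0.

So the dual LP is:
  minimize  7y1 + 8y2 + 33y3 + 16y4
  subject to:
    y1 + y3 + 2y4 >= 4
    y2 + 4y3 + y4 >= 5
    y1, y2, y3, y4 >= 0

Solving the primal: x* = (4.4286, 7.1429).
  primal value c^T x* = 53.4286.
Solving the dual: y* = (0, 0, 0.8571, 1.5714).
  dual value b^T y* = 53.4286.
Strong duality: c^T x* = b^T y*. Confirmed.

53.4286


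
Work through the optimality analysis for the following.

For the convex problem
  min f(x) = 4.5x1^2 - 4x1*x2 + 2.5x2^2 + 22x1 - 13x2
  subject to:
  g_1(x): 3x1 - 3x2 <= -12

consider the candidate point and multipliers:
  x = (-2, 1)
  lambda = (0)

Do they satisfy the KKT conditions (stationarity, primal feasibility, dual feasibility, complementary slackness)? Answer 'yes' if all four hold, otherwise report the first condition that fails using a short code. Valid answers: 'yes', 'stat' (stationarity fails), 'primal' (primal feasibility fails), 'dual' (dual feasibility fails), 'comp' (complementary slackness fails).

Gradient of f: grad f(x) = Q x + c = (0, 0)
Constraint values g_i(x) = a_i^T x - b_i:
  g_1((-2, 1)) = 3
Stationarity residual: grad f(x) + sum_i lambda_i a_i = (0, 0)
  -> stationarity OK
Primal feasibility (all g_i <= 0): FAILS
Dual feasibility (all lambda_i >= 0): OK
Complementary slackness (lambda_i * g_i(x) = 0 for all i): OK

Verdict: the first failing condition is primal_feasibility -> primal.

primal


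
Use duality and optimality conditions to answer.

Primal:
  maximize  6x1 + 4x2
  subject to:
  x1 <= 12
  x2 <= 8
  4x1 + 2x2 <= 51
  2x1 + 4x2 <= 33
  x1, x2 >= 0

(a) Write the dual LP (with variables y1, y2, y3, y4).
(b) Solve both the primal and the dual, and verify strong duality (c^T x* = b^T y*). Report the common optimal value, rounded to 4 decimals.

The standard primal-dual pair for 'max c^T x s.t. A x <= b, x >= 0' is:
  Dual:  min b^T y  s.t.  A^T y >= c,  y >= 0.

So the dual LP is:
  minimize  12y1 + 8y2 + 51y3 + 33y4
  subject to:
    y1 + 4y3 + 2y4 >= 6
    y2 + 2y3 + 4y4 >= 4
    y1, y2, y3, y4 >= 0

Solving the primal: x* = (11.5, 2.5).
  primal value c^T x* = 79.
Solving the dual: y* = (0, 0, 1.3333, 0.3333).
  dual value b^T y* = 79.
Strong duality: c^T x* = b^T y*. Confirmed.

79


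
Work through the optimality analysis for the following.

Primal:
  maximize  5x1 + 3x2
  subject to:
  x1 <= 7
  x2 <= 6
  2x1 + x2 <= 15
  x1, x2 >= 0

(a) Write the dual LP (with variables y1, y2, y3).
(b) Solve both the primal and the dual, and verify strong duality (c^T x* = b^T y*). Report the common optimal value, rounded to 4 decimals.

The standard primal-dual pair for 'max c^T x s.t. A x <= b, x >= 0' is:
  Dual:  min b^T y  s.t.  A^T y >= c,  y >= 0.

So the dual LP is:
  minimize  7y1 + 6y2 + 15y3
  subject to:
    y1 + 2y3 >= 5
    y2 + y3 >= 3
    y1, y2, y3 >= 0

Solving the primal: x* = (4.5, 6).
  primal value c^T x* = 40.5.
Solving the dual: y* = (0, 0.5, 2.5).
  dual value b^T y* = 40.5.
Strong duality: c^T x* = b^T y*. Confirmed.

40.5


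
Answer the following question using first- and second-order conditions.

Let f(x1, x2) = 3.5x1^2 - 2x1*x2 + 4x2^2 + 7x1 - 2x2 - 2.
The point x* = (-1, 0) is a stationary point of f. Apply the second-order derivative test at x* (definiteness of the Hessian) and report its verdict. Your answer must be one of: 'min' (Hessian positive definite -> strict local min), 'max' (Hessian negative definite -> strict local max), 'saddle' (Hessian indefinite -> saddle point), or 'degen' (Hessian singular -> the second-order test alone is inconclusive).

Compute the Hessian H = grad^2 f:
  H = [[7, -2], [-2, 8]]
Verify stationarity: grad f(x*) = H x* + g = (0, 0).
Eigenvalues of H: 5.4384, 9.5616.
Both eigenvalues > 0, so H is positive definite -> x* is a strict local min.

min


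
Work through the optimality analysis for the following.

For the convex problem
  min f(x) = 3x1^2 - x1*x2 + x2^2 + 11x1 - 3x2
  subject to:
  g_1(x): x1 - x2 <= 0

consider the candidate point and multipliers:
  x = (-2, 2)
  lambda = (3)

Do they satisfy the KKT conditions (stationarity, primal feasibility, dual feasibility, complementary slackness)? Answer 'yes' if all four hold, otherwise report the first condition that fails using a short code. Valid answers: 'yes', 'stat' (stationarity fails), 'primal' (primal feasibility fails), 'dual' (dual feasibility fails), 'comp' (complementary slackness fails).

Gradient of f: grad f(x) = Q x + c = (-3, 3)
Constraint values g_i(x) = a_i^T x - b_i:
  g_1((-2, 2)) = -4
Stationarity residual: grad f(x) + sum_i lambda_i a_i = (0, 0)
  -> stationarity OK
Primal feasibility (all g_i <= 0): OK
Dual feasibility (all lambda_i >= 0): OK
Complementary slackness (lambda_i * g_i(x) = 0 for all i): FAILS

Verdict: the first failing condition is complementary_slackness -> comp.

comp


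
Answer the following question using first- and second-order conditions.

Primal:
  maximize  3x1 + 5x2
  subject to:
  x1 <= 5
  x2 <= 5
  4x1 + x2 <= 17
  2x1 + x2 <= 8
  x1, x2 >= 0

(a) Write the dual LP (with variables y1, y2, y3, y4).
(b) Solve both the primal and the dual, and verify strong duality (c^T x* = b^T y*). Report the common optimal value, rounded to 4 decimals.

The standard primal-dual pair for 'max c^T x s.t. A x <= b, x >= 0' is:
  Dual:  min b^T y  s.t.  A^T y >= c,  y >= 0.

So the dual LP is:
  minimize  5y1 + 5y2 + 17y3 + 8y4
  subject to:
    y1 + 4y3 + 2y4 >= 3
    y2 + y3 + y4 >= 5
    y1, y2, y3, y4 >= 0

Solving the primal: x* = (1.5, 5).
  primal value c^T x* = 29.5.
Solving the dual: y* = (0, 3.5, 0, 1.5).
  dual value b^T y* = 29.5.
Strong duality: c^T x* = b^T y*. Confirmed.

29.5


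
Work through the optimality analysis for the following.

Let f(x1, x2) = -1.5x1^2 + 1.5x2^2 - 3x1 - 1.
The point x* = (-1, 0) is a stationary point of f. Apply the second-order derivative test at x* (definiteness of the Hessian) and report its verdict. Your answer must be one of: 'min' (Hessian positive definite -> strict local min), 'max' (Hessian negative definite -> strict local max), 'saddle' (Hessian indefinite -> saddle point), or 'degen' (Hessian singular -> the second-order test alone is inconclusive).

Compute the Hessian H = grad^2 f:
  H = [[-3, 0], [0, 3]]
Verify stationarity: grad f(x*) = H x* + g = (0, 0).
Eigenvalues of H: -3, 3.
Eigenvalues have mixed signs, so H is indefinite -> x* is a saddle point.

saddle


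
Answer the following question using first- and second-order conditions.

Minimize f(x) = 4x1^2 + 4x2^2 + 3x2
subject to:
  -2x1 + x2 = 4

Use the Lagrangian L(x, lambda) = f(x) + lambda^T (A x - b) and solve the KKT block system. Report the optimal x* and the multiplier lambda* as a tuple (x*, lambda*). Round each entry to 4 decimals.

Form the Lagrangian:
  L(x, lambda) = (1/2) x^T Q x + c^T x + lambda^T (A x - b)
Stationarity (grad_x L = 0): Q x + c + A^T lambda = 0.
Primal feasibility: A x = b.

This gives the KKT block system:
  [ Q   A^T ] [ x     ]   [-c ]
  [ A    0  ] [ lambda ] = [ b ]

Solving the linear system:
  x*      = (-1.75, 0.5)
  lambda* = (-7)
  f(x*)   = 14.75

x* = (-1.75, 0.5), lambda* = (-7)


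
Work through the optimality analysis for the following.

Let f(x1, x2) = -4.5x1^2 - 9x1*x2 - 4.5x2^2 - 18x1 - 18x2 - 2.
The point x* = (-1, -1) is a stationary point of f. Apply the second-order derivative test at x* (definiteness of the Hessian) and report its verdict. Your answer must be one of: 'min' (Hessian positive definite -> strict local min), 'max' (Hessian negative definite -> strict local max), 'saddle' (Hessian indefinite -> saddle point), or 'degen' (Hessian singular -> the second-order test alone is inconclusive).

Compute the Hessian H = grad^2 f:
  H = [[-9, -9], [-9, -9]]
Verify stationarity: grad f(x*) = H x* + g = (0, 0).
Eigenvalues of H: -18, 0.
H has a zero eigenvalue (singular; negative semidefinite but not definite), so H is neither positive definite, negative definite, nor indefinite. The second-order test alone is inconclusive -> degen.
(Indeed, f is constant along the null direction of H through x*, so x* is not a strict local extremum.)

degen


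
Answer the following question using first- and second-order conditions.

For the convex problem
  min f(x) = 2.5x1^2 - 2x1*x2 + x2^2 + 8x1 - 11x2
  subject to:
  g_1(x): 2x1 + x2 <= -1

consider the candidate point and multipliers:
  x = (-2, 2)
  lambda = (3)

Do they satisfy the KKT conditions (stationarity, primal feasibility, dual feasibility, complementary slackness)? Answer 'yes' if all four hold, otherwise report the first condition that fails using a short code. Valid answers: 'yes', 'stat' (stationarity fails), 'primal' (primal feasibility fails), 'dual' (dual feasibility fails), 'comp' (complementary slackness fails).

Gradient of f: grad f(x) = Q x + c = (-6, -3)
Constraint values g_i(x) = a_i^T x - b_i:
  g_1((-2, 2)) = -1
Stationarity residual: grad f(x) + sum_i lambda_i a_i = (0, 0)
  -> stationarity OK
Primal feasibility (all g_i <= 0): OK
Dual feasibility (all lambda_i >= 0): OK
Complementary slackness (lambda_i * g_i(x) = 0 for all i): FAILS

Verdict: the first failing condition is complementary_slackness -> comp.

comp


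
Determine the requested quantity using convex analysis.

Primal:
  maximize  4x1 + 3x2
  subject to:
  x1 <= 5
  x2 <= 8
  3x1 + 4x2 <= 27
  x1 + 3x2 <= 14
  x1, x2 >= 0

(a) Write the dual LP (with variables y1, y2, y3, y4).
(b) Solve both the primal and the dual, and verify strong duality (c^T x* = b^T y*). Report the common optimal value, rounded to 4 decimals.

The standard primal-dual pair for 'max c^T x s.t. A x <= b, x >= 0' is:
  Dual:  min b^T y  s.t.  A^T y >= c,  y >= 0.

So the dual LP is:
  minimize  5y1 + 8y2 + 27y3 + 14y4
  subject to:
    y1 + 3y3 + y4 >= 4
    y2 + 4y3 + 3y4 >= 3
    y1, y2, y3, y4 >= 0

Solving the primal: x* = (5, 3).
  primal value c^T x* = 29.
Solving the dual: y* = (3, 0, 0, 1).
  dual value b^T y* = 29.
Strong duality: c^T x* = b^T y*. Confirmed.

29


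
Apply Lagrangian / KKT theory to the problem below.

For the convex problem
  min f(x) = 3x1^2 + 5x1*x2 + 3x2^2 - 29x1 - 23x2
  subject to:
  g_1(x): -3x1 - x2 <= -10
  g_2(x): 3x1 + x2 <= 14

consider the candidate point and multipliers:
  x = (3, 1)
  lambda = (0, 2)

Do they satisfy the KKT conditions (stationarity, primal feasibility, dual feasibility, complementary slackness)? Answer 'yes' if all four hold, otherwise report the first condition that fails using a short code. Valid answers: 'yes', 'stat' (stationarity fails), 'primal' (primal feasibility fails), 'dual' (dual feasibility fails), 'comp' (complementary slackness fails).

Gradient of f: grad f(x) = Q x + c = (-6, -2)
Constraint values g_i(x) = a_i^T x - b_i:
  g_1((3, 1)) = 0
  g_2((3, 1)) = -4
Stationarity residual: grad f(x) + sum_i lambda_i a_i = (0, 0)
  -> stationarity OK
Primal feasibility (all g_i <= 0): OK
Dual feasibility (all lambda_i >= 0): OK
Complementary slackness (lambda_i * g_i(x) = 0 for all i): FAILS

Verdict: the first failing condition is complementary_slackness -> comp.

comp


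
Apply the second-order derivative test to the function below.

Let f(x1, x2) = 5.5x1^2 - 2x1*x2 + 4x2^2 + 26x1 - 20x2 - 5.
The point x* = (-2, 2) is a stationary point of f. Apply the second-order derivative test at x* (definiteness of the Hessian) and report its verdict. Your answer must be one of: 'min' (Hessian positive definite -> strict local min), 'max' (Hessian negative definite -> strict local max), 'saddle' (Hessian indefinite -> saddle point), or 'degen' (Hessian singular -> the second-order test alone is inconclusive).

Compute the Hessian H = grad^2 f:
  H = [[11, -2], [-2, 8]]
Verify stationarity: grad f(x*) = H x* + g = (0, 0).
Eigenvalues of H: 7, 12.
Both eigenvalues > 0, so H is positive definite -> x* is a strict local min.

min


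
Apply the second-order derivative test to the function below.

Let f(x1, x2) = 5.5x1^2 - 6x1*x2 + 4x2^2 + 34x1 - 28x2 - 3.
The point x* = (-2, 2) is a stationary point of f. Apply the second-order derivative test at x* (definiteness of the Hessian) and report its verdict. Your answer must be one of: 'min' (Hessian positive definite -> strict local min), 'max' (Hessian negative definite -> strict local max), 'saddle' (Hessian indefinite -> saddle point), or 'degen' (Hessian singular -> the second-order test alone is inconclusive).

Compute the Hessian H = grad^2 f:
  H = [[11, -6], [-6, 8]]
Verify stationarity: grad f(x*) = H x* + g = (0, 0).
Eigenvalues of H: 3.3153, 15.6847.
Both eigenvalues > 0, so H is positive definite -> x* is a strict local min.

min


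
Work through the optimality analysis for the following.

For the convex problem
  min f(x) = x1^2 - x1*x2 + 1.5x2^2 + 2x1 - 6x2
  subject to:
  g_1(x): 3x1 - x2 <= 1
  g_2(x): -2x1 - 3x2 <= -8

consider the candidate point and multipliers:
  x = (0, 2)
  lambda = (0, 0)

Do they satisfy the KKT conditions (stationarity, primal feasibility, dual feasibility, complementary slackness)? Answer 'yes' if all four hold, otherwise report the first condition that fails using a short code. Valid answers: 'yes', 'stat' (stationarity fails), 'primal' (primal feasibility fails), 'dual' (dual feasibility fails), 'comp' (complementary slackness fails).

Gradient of f: grad f(x) = Q x + c = (0, 0)
Constraint values g_i(x) = a_i^T x - b_i:
  g_1((0, 2)) = -3
  g_2((0, 2)) = 2
Stationarity residual: grad f(x) + sum_i lambda_i a_i = (0, 0)
  -> stationarity OK
Primal feasibility (all g_i <= 0): FAILS
Dual feasibility (all lambda_i >= 0): OK
Complementary slackness (lambda_i * g_i(x) = 0 for all i): OK

Verdict: the first failing condition is primal_feasibility -> primal.

primal


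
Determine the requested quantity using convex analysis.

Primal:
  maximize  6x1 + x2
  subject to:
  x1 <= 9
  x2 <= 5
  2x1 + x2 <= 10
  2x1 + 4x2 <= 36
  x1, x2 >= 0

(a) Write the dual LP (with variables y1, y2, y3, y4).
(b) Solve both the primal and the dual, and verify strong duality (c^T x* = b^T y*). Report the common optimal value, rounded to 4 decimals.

The standard primal-dual pair for 'max c^T x s.t. A x <= b, x >= 0' is:
  Dual:  min b^T y  s.t.  A^T y >= c,  y >= 0.

So the dual LP is:
  minimize  9y1 + 5y2 + 10y3 + 36y4
  subject to:
    y1 + 2y3 + 2y4 >= 6
    y2 + y3 + 4y4 >= 1
    y1, y2, y3, y4 >= 0

Solving the primal: x* = (5, 0).
  primal value c^T x* = 30.
Solving the dual: y* = (0, 0, 3, 0).
  dual value b^T y* = 30.
Strong duality: c^T x* = b^T y*. Confirmed.

30


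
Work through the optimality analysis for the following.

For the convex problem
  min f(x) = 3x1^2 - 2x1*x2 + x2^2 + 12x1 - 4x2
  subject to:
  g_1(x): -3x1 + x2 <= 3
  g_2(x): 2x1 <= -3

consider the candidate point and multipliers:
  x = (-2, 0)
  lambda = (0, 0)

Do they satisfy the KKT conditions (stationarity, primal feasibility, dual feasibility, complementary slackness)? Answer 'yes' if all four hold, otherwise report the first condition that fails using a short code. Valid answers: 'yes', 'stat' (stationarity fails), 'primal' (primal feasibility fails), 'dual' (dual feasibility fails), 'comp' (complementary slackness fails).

Gradient of f: grad f(x) = Q x + c = (0, 0)
Constraint values g_i(x) = a_i^T x - b_i:
  g_1((-2, 0)) = 3
  g_2((-2, 0)) = -1
Stationarity residual: grad f(x) + sum_i lambda_i a_i = (0, 0)
  -> stationarity OK
Primal feasibility (all g_i <= 0): FAILS
Dual feasibility (all lambda_i >= 0): OK
Complementary slackness (lambda_i * g_i(x) = 0 for all i): OK

Verdict: the first failing condition is primal_feasibility -> primal.

primal


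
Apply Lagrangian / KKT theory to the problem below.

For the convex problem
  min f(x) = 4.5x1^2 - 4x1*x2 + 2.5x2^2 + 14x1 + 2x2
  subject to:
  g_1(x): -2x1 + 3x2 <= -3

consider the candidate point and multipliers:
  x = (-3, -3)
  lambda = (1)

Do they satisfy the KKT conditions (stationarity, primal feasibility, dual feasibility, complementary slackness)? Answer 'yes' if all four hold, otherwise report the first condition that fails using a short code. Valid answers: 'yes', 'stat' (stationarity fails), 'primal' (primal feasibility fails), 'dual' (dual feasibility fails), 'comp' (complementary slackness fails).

Gradient of f: grad f(x) = Q x + c = (-1, -1)
Constraint values g_i(x) = a_i^T x - b_i:
  g_1((-3, -3)) = 0
Stationarity residual: grad f(x) + sum_i lambda_i a_i = (-3, 2)
  -> stationarity FAILS
Primal feasibility (all g_i <= 0): OK
Dual feasibility (all lambda_i >= 0): OK
Complementary slackness (lambda_i * g_i(x) = 0 for all i): OK

Verdict: the first failing condition is stationarity -> stat.

stat
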